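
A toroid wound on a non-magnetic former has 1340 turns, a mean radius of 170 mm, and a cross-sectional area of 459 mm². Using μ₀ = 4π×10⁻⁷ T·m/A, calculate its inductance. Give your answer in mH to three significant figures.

For a thin toroid, L = μ₀N²A/(2πR).
L = (4π×10⁻⁷)(1340)²(4.590×10^-4) / (2π×0.17 m) = 9.696×10^-4 H.

L ≈ 0.970 mH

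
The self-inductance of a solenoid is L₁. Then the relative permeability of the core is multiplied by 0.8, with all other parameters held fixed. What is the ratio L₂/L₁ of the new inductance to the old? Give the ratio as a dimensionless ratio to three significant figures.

For a solenoid, L ∝ μᵣN²A/ℓ.
L₂/L₁ = (0.8) = 0.800.

L₂/L₁ = 0.800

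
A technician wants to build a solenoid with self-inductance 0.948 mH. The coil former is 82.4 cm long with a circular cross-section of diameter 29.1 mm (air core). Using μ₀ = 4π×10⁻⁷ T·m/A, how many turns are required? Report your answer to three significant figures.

N ≈ 967 turns

A = π(d/2)² = π(1.455×10^-2 m)² = 6.651×10^-4 m².
From L = μ₀N²A/ℓ, N = √(Lℓ / (μ₀A)).
N = √[(9.480×10^-4)(0.824) / ((4π×10⁻⁷)×6.651×10^-4)] = √(9.347×10^5) ≈ 966.8.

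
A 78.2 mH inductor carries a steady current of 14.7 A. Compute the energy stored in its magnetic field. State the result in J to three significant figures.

Stored magnetic energy: U = ½LI².
U = ½(7.820×10^-2 H)(14.7 A)² = 8.449 J.

U ≈ 8.45 J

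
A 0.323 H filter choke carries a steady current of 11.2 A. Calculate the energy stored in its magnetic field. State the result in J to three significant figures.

Stored magnetic energy: U = ½LI².
U = ½(0.323 H)(11.2 A)² = 20.26 J.

U ≈ 20.3 J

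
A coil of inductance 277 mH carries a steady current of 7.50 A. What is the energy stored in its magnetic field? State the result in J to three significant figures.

U ≈ 7.79 J

Stored magnetic energy: U = ½LI².
U = ½(0.277 H)(7.50 A)² = 7.791 J.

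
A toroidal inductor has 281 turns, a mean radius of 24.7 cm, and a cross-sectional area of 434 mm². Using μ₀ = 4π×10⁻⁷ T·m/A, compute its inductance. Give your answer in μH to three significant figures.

L ≈ 27.7 μH

For a thin toroid, L = μ₀N²A/(2πR).
L = (4π×10⁻⁷)(281)²(4.340×10^-4) / (2π×0.247 m) = 2.7748×10^-5 H.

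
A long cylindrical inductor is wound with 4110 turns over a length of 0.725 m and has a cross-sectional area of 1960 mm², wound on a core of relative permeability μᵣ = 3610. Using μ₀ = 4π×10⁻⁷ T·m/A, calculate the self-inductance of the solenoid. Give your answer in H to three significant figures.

L ≈ 207 H

A = 1960 mm² = 1.960×10^-3 m².
For a long solenoid, L = μ₀μᵣN²A/ℓ.
L = (4π×10⁻⁷)(3610)(4110)²(1.960×10^-3)/(0.725 m) = 207.2 H.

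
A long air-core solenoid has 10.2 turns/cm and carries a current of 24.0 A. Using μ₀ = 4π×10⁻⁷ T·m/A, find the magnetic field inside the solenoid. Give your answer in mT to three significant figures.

B ≈ 30.8 mT

Inside a long solenoid, B = μ₀nI.
B = (4π×10⁻⁷)(1.020×10^3 m⁻¹)(24.0 A) = 3.076×10^-2 T.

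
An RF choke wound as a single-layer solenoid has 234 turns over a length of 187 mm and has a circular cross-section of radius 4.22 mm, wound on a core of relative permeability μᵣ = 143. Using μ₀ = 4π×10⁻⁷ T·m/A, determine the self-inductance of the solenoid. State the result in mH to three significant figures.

A = πr² = π(4.220×10^-3 m)² = 5.5947×10^-5 m².
For a long solenoid, L = μ₀μᵣN²A/ℓ.
L = (4π×10⁻⁷)(143)(234)²(5.5947×10^-5)/(0.187 m) = 2.944×10^-3 H.

L ≈ 2.94 mH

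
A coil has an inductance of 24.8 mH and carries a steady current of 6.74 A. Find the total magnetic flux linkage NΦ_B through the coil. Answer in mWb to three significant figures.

NΦ_B ≈ 167 mWb

From L = NΦ_B/I, the flux linkage is NΦ_B = LI.
NΦ_B = (2.480×10^-2 H)(6.74 A) = 0.1672 Wb.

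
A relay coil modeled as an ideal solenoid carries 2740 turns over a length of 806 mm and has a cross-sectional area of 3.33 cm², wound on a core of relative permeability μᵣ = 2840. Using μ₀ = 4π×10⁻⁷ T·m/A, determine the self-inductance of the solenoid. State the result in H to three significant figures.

L ≈ 11.1 H

A = 3.33 cm² = 3.330×10^-4 m².
For a long solenoid, L = μ₀μᵣN²A/ℓ.
L = (4π×10⁻⁷)(2840)(2740)²(3.330×10^-4)/(0.806 m) = 11.07 H.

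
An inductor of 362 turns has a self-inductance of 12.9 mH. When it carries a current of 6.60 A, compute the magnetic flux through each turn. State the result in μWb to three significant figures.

From L = NΦ_B/I, the flux per turn is Φ_B = LI/N.
Φ_B = (1.290×10^-2 H)(6.60 A)/362 = 2.352×10^-4 Wb.

Φ_B ≈ 235 μWb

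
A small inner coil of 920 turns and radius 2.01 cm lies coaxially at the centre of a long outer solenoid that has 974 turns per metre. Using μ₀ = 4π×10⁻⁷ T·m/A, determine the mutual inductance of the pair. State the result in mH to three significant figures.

The outer solenoid produces a uniform field B₁ = μ₀n₁I₁ across the inner coil,
so the flux linkage is N₂Φ = N₂B₁A₂ = μ₀n₁N₂A₂·I₁, giving M = μ₀n₁N₂A₂.
A₂ = πr² = π(2.010×10^-2 m)² = 1.269×10^-3 m².
M = (4π×10⁻⁷)(974)(920)(1.269×10^-3) = 1.429×10^-3 H.

M ≈ 1.43 mH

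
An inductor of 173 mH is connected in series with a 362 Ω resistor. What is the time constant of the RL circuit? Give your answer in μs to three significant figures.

τ ≈ 478 μs

τ = L/R = (0.173 H)/(362 Ω) = 4.779×10^-4 s.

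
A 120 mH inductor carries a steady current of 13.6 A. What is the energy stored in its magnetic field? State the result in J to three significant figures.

Stored magnetic energy: U = ½LI².
U = ½(0.12 H)(13.6 A)² = 11.1 J.

U ≈ 11.1 J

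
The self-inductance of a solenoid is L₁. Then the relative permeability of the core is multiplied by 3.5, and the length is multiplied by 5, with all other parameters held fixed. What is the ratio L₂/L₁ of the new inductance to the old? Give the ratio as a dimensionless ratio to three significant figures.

L₂/L₁ = 0.700

For a solenoid, L ∝ μᵣN²A/ℓ.
L₂/L₁ = (3.5) × (5)^-1 = 0.700.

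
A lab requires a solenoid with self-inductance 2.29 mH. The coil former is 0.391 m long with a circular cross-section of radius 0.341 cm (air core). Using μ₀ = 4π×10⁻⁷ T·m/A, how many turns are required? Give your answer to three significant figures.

A = πr² = π(3.410×10^-3 m)² = 3.653×10^-5 m².
From L = μ₀N²A/ℓ, N = √(Lℓ / (μ₀A)).
N = √[(2.290×10^-3)(0.391) / ((4π×10⁻⁷)×3.653×10^-5)] = √(1.950×10^7) ≈ 4416.4.

N ≈ 4420 turns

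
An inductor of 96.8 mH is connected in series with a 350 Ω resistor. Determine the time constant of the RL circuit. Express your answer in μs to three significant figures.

τ ≈ 277 μs

τ = L/R = (9.680×10^-2 H)/(350 Ω) = 2.766×10^-4 s.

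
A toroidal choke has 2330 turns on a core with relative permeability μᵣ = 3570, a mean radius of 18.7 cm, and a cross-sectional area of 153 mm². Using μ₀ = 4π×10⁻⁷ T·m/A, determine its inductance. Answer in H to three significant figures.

L ≈ 3.17 H

For a thin toroid, L = μ₀μᵣN²A/(2πR).
L = (4π×10⁻⁷)(3570)(2330)²(1.530×10^-4) / (2π×0.187 m) = 3.171 H.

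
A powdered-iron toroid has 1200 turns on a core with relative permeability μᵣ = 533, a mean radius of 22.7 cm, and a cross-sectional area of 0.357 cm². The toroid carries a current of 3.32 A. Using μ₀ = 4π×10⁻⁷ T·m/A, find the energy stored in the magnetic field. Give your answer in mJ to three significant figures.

U ≈ 133 mJ

L = μ₀μᵣN²A/(2πR) = (4π×10⁻⁷)(533)(1200)²(3.570×10^-5)/(2π×0.227) = 2.414×10^-2 H.
U = ½LI² = ½(2.414×10^-2)(3.32)² = 0.133 J.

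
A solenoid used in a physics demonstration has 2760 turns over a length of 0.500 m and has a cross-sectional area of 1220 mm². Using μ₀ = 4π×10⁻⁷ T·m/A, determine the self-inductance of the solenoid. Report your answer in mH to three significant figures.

L ≈ 23.4 mH

A = 1220 mm² = 1.220×10^-3 m².
For a long solenoid, L = μ₀N²A/ℓ.
L = (4π×10⁻⁷)(2760)²(1.220×10^-3)/(0.5 m) = 2.336×10^-2 H.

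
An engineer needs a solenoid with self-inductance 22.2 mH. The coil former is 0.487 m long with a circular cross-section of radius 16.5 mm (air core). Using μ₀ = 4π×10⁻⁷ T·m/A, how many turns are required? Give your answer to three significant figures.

N ≈ 3170 turns

A = πr² = π(1.650×10^-2 m)² = 8.553×10^-4 m².
From L = μ₀N²A/ℓ, N = √(Lℓ / (μ₀A)).
N = √[(2.220×10^-2)(0.487) / ((4π×10⁻⁷)×8.553×10^-4)] = √(1.006×10^7) ≈ 3171.6.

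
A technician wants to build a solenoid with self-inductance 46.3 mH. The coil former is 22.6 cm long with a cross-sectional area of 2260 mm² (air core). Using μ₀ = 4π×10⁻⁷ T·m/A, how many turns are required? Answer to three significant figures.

N ≈ 1920 turns

A = 2260 mm² = 2.260×10^-3 m².
From L = μ₀N²A/ℓ, N = √(Lℓ / (μ₀A)).
N = √[(4.630×10^-2)(0.226) / ((4π×10⁻⁷)×2.260×10^-3)] = √(3.684×10^6) ≈ 1919.5.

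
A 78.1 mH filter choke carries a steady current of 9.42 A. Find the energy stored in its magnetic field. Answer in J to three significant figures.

Stored magnetic energy: U = ½LI².
U = ½(7.810×10^-2 H)(9.42 A)² = 3.465 J.

U ≈ 3.47 J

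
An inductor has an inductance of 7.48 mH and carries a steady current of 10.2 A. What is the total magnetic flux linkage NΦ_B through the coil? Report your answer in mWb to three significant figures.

From L = NΦ_B/I, the flux linkage is NΦ_B = LI.
NΦ_B = (7.480×10^-3 H)(10.2 A) = 7.630×10^-2 Wb.

NΦ_B ≈ 76.3 mWb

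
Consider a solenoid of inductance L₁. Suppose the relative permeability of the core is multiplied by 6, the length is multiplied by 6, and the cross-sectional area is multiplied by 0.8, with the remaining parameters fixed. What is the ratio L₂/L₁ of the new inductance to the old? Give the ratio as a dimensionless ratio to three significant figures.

For a solenoid, L ∝ μᵣN²A/ℓ.
L₂/L₁ = (6) × (6)^-1 × (0.8) = 0.800.

L₂/L₁ = 0.800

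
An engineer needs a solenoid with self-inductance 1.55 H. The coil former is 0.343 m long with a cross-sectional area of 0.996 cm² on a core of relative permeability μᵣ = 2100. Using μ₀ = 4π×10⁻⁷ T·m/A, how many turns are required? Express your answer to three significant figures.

N ≈ 1420 turns

A = 0.996 cm² = 9.960×10^-5 m².
From L = μ₀μᵣN²A/ℓ, N = √(Lℓ / (μ₀μᵣA)).
N = √[(1.55)(0.343) / ((4π×10⁻⁷)(2100)×9.960×10^-5)] = √(2.023×10^6) ≈ 1422.2.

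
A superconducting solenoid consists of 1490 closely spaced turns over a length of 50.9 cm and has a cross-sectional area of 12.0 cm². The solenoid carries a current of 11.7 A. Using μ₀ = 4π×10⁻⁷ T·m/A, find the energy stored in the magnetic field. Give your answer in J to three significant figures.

A = 12.0 cm² = 1.200×10^-3 m².
L = μ₀N²A/ℓ = (4π×10⁻⁷)(1490)²(1.200×10^-3)/(0.509) = 6.577×10^-3 H.
U = ½LI² = ½(6.577×10^-3)(11.7)² = 0.4502 J.

U ≈ 0.450 J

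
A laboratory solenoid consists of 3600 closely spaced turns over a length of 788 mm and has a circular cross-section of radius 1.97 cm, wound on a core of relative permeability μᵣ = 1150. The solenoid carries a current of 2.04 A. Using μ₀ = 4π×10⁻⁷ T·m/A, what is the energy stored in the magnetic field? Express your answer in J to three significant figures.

U ≈ 60.3 J

A = πr² = π(1.970×10^-2 m)² = 1.219×10^-3 m².
L = μ₀μᵣN²A/ℓ = (4π×10⁻⁷)(1150)(3600)²(1.219×10^-3)/(0.788) = 28.98 H.
U = ½LI² = ½(28.98)(2.04)² = 60.3 J.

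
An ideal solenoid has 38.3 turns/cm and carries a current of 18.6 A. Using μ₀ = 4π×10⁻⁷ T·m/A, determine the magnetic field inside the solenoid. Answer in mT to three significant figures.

B ≈ 89.5 mT

Inside a long solenoid, B = μ₀nI.
B = (4π×10⁻⁷)(3.830×10^3 m⁻¹)(18.6 A) = 8.952×10^-2 T.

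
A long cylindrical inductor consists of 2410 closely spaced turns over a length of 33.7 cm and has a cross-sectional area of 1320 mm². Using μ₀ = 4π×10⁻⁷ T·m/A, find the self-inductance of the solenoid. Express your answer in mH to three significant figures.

A = 1320 mm² = 1.320×10^-3 m².
For a long solenoid, L = μ₀N²A/ℓ.
L = (4π×10⁻⁷)(2410)²(1.320×10^-3)/(0.337 m) = 2.859×10^-2 H.

L ≈ 28.6 mH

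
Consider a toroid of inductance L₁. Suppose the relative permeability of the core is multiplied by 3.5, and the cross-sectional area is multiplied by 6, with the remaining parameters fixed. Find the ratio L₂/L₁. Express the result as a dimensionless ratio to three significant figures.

L₂/L₁ = 21.0

For a toroid, L ∝ μᵣN²A/R.
L₂/L₁ = (3.5) × (6) = 21.0.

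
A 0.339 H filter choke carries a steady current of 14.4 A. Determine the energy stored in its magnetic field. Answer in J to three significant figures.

Stored magnetic energy: U = ½LI².
U = ½(0.339 H)(14.4 A)² = 35.148 J.

U ≈ 35.1 J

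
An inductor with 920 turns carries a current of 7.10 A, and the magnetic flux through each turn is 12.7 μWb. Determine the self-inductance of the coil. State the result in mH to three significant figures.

Self-inductance is defined by L = NΦ_B/I (flux linkage over current).
L = (920)(1.270×10^-5 Wb)/(7.10 A) = 1.646×10^-3 H.

L ≈ 1.65 mH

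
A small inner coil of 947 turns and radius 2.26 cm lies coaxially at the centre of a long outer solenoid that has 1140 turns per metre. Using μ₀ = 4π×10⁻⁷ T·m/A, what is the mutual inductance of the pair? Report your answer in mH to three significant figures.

The outer solenoid produces a uniform field B₁ = μ₀n₁I₁ across the inner coil,
so the flux linkage is N₂Φ = N₂B₁A₂ = μ₀n₁N₂A₂·I₁, giving M = μ₀n₁N₂A₂.
A₂ = πr² = π(2.260×10^-2 m)² = 1.6046×10^-3 m².
M = (4π×10⁻⁷)(1140)(947)(1.6046×10^-3) = 2.177×10^-3 H.

M ≈ 2.18 mH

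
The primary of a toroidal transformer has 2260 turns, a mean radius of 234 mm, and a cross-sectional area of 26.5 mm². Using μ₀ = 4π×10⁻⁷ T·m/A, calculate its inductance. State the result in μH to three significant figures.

For a thin toroid, L = μ₀N²A/(2πR).
L = (4π×10⁻⁷)(2260)²(2.650×10^-5) / (2π×0.234 m) = 1.157×10^-4 H.

L ≈ 116 μH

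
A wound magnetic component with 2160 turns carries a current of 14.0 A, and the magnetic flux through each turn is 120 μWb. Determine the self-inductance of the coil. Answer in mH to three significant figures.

Self-inductance is defined by L = NΦ_B/I (flux linkage over current).
L = (2160)(1.200×10^-4 Wb)/(14.0 A) = 1.851×10^-2 H.

L ≈ 18.5 mH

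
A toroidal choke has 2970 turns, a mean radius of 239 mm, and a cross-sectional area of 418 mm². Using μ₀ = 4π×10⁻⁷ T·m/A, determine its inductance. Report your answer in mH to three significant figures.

For a thin toroid, L = μ₀N²A/(2πR).
L = (4π×10⁻⁷)(2970)²(4.180×10^-4) / (2π×0.239 m) = 3.085×10^-3 H.

L ≈ 3.09 mH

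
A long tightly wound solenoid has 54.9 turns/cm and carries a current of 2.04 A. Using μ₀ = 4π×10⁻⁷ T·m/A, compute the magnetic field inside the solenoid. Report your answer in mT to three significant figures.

Inside a long solenoid, B = μ₀nI.
B = (4π×10⁻⁷)(5.490×10^3 m⁻¹)(2.04 A) = 1.407×10^-2 T.

B ≈ 14.1 mT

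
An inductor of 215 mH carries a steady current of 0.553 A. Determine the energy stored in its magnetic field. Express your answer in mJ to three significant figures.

U ≈ 32.9 mJ

Stored magnetic energy: U = ½LI².
U = ½(0.215 H)(0.553 A)² = 3.287×10^-2 J.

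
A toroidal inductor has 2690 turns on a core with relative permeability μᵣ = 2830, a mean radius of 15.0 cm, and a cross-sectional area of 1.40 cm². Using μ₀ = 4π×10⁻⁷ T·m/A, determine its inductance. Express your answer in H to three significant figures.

For a thin toroid, L = μ₀μᵣN²A/(2πR).
L = (4π×10⁻⁷)(2830)(2690)²(1.400×10^-4) / (2π×0.15 m) = 3.823 H.

L ≈ 3.82 H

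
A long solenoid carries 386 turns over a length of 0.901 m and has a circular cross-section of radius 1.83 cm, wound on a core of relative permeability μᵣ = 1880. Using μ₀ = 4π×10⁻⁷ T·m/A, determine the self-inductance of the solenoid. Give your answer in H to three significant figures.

A = πr² = π(1.830×10^-2 m)² = 1.052×10^-3 m².
For a long solenoid, L = μ₀μᵣN²A/ℓ.
L = (4π×10⁻⁷)(1880)(386)²(1.052×10^-3)/(0.901 m) = 0.411 H.

L ≈ 0.411 H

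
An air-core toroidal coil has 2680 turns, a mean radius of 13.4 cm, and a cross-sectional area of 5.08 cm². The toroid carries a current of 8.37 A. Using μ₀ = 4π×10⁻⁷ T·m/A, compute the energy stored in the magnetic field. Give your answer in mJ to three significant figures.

U ≈ 191 mJ

L = μ₀N²A/(2πR) = (4π×10⁻⁷)(2680)²(5.080×10^-4)/(2π×0.134) = 5.446×10^-3 H.
U = ½LI² = ½(5.446×10^-3)(8.37)² = 0.1908 J.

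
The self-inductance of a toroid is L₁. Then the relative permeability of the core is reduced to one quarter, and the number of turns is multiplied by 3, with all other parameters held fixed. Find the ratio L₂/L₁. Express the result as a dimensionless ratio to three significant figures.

For a toroid, L ∝ μᵣN²A/R.
L₂/L₁ = (0.25) × (3)^2 = 2.25.

L₂/L₁ = 2.25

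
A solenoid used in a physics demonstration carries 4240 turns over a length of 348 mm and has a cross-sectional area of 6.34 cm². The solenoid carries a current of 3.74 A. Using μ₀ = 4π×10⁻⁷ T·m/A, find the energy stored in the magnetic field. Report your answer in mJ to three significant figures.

A = 6.34 cm² = 6.340×10^-4 m².
L = μ₀N²A/ℓ = (4π×10⁻⁷)(4240)²(6.340×10^-4)/(0.348) = 4.116×10^-2 H.
U = ½LI² = ½(4.116×10^-2)(3.74)² = 0.2878 J.

U ≈ 288 mJ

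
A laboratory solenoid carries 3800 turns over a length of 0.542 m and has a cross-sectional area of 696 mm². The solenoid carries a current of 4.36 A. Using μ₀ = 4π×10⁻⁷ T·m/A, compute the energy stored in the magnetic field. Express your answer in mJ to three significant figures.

U ≈ 221 mJ

A = 696 mm² = 6.960×10^-4 m².
L = μ₀N²A/ℓ = (4π×10⁻⁷)(3800)²(6.960×10^-4)/(0.542) = 2.330×10^-2 H.
U = ½LI² = ½(2.330×10^-2)(4.36)² = 0.22148 J.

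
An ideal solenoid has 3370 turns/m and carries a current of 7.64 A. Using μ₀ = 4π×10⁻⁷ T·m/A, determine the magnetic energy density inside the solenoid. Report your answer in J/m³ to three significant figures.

u ≈ 417 J/m³

B = μ₀nI = (4π×10⁻⁷)(3.370×10^3)(7.64) = 3.235×10^-2 T.
u = B²/(2μ₀) = (3.235×10^-2)²/(2×4π×10⁻⁷) = 416.5 J/m³.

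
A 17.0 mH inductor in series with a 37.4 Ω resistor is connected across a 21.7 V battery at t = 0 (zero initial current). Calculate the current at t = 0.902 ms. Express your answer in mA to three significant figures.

I ≈ 500 mA

τ = L/R = 1.700×10^-2/37.4 = 4.545×10^-4 s; final current I_∞ = ε/R = 21.7/37.4 = 0.5802 A.
I(t) = I_∞(1 − e^(−t/τ)) with t/τ = 1.984.
I = (0.5802)(1 − e^(−1.984)) = 0.50046 A.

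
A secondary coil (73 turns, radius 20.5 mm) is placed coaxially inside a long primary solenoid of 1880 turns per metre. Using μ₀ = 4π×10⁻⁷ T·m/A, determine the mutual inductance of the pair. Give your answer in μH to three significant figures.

M ≈ 228 μH

The outer solenoid produces a uniform field B₁ = μ₀n₁I₁ across the inner coil,
so the flux linkage is N₂Φ = N₂B₁A₂ = μ₀n₁N₂A₂·I₁, giving M = μ₀n₁N₂A₂.
A₂ = πr² = π(2.050×10^-2 m)² = 1.320×10^-3 m².
M = (4π×10⁻⁷)(1880)(73)(1.320×10^-3) = 2.277×10^-4 H.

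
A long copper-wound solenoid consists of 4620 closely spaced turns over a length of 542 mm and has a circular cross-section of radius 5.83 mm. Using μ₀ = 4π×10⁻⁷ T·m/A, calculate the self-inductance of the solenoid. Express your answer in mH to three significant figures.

L ≈ 5.28 mH

A = πr² = π(5.830×10^-3 m)² = 1.068×10^-4 m².
For a long solenoid, L = μ₀N²A/ℓ.
L = (4π×10⁻⁷)(4620)²(1.068×10^-4)/(0.542 m) = 5.284×10^-3 H.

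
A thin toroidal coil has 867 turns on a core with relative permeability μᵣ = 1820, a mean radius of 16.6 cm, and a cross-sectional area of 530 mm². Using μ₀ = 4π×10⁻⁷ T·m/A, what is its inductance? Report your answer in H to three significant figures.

L ≈ 0.874 H

For a thin toroid, L = μ₀μᵣN²A/(2πR).
L = (4π×10⁻⁷)(1820)(867)²(5.300×10^-4) / (2π×0.166 m) = 0.8736 H.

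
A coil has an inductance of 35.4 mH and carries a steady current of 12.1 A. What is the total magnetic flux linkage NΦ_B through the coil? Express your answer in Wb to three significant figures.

From L = NΦ_B/I, the flux linkage is NΦ_B = LI.
NΦ_B = (3.540×10^-2 H)(12.1 A) = 0.4283 Wb.

NΦ_B ≈ 0.428 Wb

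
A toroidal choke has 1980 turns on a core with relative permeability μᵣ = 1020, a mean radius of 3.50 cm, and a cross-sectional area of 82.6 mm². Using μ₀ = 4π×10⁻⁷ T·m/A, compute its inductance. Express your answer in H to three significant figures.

L ≈ 1.89 H

For a thin toroid, L = μ₀μᵣN²A/(2πR).
L = (4π×10⁻⁷)(1020)(1980)²(8.260×10^-5) / (2π×3.500×10^-2 m) = 1.887 H.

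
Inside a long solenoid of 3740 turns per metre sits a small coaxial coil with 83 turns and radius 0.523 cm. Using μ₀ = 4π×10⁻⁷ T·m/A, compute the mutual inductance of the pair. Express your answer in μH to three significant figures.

The outer solenoid produces a uniform field B₁ = μ₀n₁I₁ across the inner coil,
so the flux linkage is N₂Φ = N₂B₁A₂ = μ₀n₁N₂A₂·I₁, giving M = μ₀n₁N₂A₂.
A₂ = πr² = π(5.230×10^-3 m)² = 8.593×10^-5 m².
M = (4π×10⁻⁷)(3740)(83)(8.593×10^-5) = 3.352×10^-5 H.

M ≈ 33.5 μH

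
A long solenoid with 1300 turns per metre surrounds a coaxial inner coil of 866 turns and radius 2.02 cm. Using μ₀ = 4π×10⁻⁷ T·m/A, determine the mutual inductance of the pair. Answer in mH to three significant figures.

The outer solenoid produces a uniform field B₁ = μ₀n₁I₁ across the inner coil,
so the flux linkage is N₂Φ = N₂B₁A₂ = μ₀n₁N₂A₂·I₁, giving M = μ₀n₁N₂A₂.
A₂ = πr² = π(2.020×10^-2 m)² = 1.282×10^-3 m².
M = (4π×10⁻⁷)(1300)(866)(1.282×10^-3) = 1.814×10^-3 H.

M ≈ 1.81 mH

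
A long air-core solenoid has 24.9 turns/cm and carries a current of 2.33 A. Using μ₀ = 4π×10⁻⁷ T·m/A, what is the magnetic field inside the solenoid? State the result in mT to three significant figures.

B ≈ 7.29 mT

Inside a long solenoid, B = μ₀nI.
B = (4π×10⁻⁷)(2.490×10^3 m⁻¹)(2.33 A) = 7.291×10^-3 T.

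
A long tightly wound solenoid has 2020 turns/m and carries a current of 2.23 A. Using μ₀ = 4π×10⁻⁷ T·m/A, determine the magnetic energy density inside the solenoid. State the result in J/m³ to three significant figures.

B = μ₀nI = (4π×10⁻⁷)(2.020×10^3)(2.23) = 5.661×10^-3 T.
u = B²/(2μ₀) = (5.661×10^-3)²/(2×4π×10⁻⁷) = 12.749 J/m³.

u ≈ 12.7 J/m³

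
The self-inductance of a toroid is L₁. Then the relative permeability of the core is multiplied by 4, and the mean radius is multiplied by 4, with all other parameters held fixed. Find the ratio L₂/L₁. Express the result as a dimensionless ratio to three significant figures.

For a toroid, L ∝ μᵣN²A/R.
L₂/L₁ = (4) × (4)^-1 = 1.00.

L₂/L₁ = 1.00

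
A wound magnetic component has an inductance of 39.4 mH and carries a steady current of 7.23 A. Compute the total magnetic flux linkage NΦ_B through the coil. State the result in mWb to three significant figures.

From L = NΦ_B/I, the flux linkage is NΦ_B = LI.
NΦ_B = (3.940×10^-2 H)(7.23 A) = 0.2849 Wb.

NΦ_B ≈ 285 mWb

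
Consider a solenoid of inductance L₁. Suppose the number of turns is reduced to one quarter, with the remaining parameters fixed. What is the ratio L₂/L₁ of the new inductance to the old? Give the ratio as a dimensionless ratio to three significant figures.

L₂/L₁ = 0.0625

For a solenoid, L ∝ μᵣN²A/ℓ.
L₂/L₁ = (0.25)^2 = 0.0625.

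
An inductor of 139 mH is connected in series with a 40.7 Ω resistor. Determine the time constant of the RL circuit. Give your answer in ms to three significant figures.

τ = L/R = (0.139 H)/(40.7 Ω) = 3.415×10^-3 s.

τ ≈ 3.42 ms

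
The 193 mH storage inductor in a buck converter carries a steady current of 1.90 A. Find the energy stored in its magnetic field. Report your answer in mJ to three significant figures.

Stored magnetic energy: U = ½LI².
U = ½(0.193 H)(1.90 A)² = 0.3484 J.

U ≈ 348 mJ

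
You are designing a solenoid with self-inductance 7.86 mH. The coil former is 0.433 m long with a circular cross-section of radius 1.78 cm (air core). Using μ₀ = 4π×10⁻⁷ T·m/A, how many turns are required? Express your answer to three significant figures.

N ≈ 1650 turns

A = πr² = π(1.780×10^-2 m)² = 9.954×10^-4 m².
From L = μ₀N²A/ℓ, N = √(Lℓ / (μ₀A)).
N = √[(7.860×10^-3)(0.433) / ((4π×10⁻⁷)×9.954×10^-4)] = √(2.721×10^6) ≈ 1649.5.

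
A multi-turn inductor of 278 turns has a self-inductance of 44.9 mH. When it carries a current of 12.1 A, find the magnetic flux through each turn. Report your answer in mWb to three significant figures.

Φ_B ≈ 1.95 mWb

From L = NΦ_B/I, the flux per turn is Φ_B = LI/N.
Φ_B = (4.490×10^-2 H)(12.1 A)/278 = 1.954×10^-3 Wb.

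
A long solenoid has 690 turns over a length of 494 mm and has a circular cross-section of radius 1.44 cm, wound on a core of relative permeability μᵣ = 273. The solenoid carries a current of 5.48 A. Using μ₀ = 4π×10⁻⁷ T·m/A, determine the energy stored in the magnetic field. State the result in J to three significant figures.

A = πr² = π(1.440×10^-2 m)² = 6.514×10^-4 m².
L = μ₀μᵣN²A/ℓ = (4π×10⁻⁷)(273)(690)²(6.514×10^-4)/(0.494) = 0.2154 H.
U = ½LI² = ½(0.2154)(5.48)² = 3.234 J.

U ≈ 3.23 J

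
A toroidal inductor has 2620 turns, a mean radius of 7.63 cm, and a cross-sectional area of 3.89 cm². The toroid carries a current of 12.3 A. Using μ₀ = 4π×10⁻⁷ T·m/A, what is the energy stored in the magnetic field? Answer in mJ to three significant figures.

L = μ₀N²A/(2πR) = (4π×10⁻⁷)(2620)²(3.890×10^-4)/(2π×7.630×10^-2) = 6.999×10^-3 H.
U = ½LI² = ½(6.999×10^-3)(12.3)² = 0.52947 J.

U ≈ 529 mJ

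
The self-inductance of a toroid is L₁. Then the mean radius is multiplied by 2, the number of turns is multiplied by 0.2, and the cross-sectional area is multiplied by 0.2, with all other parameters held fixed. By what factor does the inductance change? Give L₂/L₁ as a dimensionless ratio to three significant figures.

For a toroid, L ∝ μᵣN²A/R.
L₂/L₁ = (2)^-1 × (0.2)^2 × (0.2) = 0.004.

L₂/L₁ = 0.004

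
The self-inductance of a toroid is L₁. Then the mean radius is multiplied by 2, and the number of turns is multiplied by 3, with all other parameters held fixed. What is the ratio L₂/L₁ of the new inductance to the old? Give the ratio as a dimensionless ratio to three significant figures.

For a toroid, L ∝ μᵣN²A/R.
L₂/L₁ = (2)^-1 × (3)^2 = 4.50.

L₂/L₁ = 4.50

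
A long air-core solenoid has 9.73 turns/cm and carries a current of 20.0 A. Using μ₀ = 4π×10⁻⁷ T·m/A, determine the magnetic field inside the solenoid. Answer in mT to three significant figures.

Inside a long solenoid, B = μ₀nI.
B = (4π×10⁻⁷)(973 m⁻¹)(20.0 A) = 2.445×10^-2 T.

B ≈ 24.5 mT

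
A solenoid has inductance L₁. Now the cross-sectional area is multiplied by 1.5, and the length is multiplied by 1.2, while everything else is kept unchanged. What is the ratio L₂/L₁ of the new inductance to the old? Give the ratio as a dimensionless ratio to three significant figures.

L₂/L₁ = 1.25

For a solenoid, L ∝ μᵣN²A/ℓ.
L₂/L₁ = (1.5) × (1.2)^-1 = 1.25.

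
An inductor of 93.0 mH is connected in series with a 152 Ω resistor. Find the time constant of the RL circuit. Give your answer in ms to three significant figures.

τ = L/R = (9.300×10^-2 H)/(152 Ω) = 6.118×10^-4 s.

τ ≈ 0.612 ms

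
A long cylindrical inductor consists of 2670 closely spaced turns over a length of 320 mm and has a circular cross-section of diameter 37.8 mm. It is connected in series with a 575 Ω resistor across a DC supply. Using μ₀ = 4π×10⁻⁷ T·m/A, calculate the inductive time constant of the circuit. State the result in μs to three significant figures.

A = π(d/2)² = π(1.890×10^-2 m)² = 1.122×10^-3 m².
L = μ₀N²A/ℓ = (4π×10⁻⁷)(2670)²(1.122×10^-3)/(0.32) = 3.142×10^-2 H.
τ = L/R = (3.142×10^-2)/(575) = 5.464×10^-5 s.

τ ≈ 54.6 μs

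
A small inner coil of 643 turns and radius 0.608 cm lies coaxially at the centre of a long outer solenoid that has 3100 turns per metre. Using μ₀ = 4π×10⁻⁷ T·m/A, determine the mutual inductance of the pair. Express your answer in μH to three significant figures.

The outer solenoid produces a uniform field B₁ = μ₀n₁I₁ across the inner coil,
so the flux linkage is N₂Φ = N₂B₁A₂ = μ₀n₁N₂A₂·I₁, giving M = μ₀n₁N₂A₂.
A₂ = πr² = π(6.080×10^-3 m)² = 1.161×10^-4 m².
M = (4π×10⁻⁷)(3100)(643)(1.161×10^-4) = 2.909×10^-4 H.

M ≈ 291 μH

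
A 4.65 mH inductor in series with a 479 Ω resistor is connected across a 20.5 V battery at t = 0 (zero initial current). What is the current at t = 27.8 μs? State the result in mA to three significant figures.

τ = L/R = 4.650×10^-3/479 = 9.708×10^-6 s; final current I_∞ = ε/R = 20.5/479 = 4.280×10^-2 A.
I(t) = I_∞(1 − e^(−t/τ)) with t/τ = 2.864.
I = (4.280×10^-2)(1 − e^(−2.864)) = 4.036×10^-2 A.

I ≈ 40.4 mA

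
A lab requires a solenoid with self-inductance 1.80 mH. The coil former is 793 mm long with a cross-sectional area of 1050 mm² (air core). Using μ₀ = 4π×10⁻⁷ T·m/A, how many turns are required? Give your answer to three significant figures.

A = 1050 mm² = 1.050×10^-3 m².
From L = μ₀N²A/ℓ, N = √(Lℓ / (μ₀A)).
N = √[(1.800×10^-3)(0.793) / ((4π×10⁻⁷)×1.050×10^-3)] = √(1.082×10^6) ≈ 1040.1.

N ≈ 1040 turns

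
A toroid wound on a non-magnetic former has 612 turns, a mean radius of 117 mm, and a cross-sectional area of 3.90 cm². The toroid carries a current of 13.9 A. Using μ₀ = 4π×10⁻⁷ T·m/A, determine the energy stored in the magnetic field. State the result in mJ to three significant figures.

U ≈ 24.1 mJ

L = μ₀N²A/(2πR) = (4π×10⁻⁷)(612)²(3.900×10^-4)/(2π×0.117) = 2.497×10^-4 H.
U = ½LI² = ½(2.497×10^-4)(13.9)² = 2.412×10^-2 J.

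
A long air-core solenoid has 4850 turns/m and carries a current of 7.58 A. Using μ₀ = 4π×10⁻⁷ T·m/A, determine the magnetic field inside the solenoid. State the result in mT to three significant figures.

Inside a long solenoid, B = μ₀nI.
B = (4π×10⁻⁷)(4.850×10^3 m⁻¹)(7.58 A) = 4.620×10^-2 T.

B ≈ 46.2 mT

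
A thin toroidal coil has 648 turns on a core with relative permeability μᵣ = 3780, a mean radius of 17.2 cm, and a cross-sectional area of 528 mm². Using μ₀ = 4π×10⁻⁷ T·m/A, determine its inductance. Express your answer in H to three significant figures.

For a thin toroid, L = μ₀μᵣN²A/(2πR).
L = (4π×10⁻⁷)(3780)(648)²(5.280×10^-4) / (2π×0.172 m) = 0.97449 H.

L ≈ 0.974 H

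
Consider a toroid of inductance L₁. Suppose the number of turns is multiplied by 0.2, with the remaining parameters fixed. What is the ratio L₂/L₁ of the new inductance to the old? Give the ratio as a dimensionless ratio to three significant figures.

L₂/L₁ = 0.0400

For a toroid, L ∝ μᵣN²A/R.
L₂/L₁ = (0.2)^2 = 0.0400.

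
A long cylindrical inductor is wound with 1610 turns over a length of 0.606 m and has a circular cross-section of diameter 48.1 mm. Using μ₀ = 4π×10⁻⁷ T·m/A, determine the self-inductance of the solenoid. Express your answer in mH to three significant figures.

A = π(d/2)² = π(2.405×10^-2 m)² = 1.817×10^-3 m².
For a long solenoid, L = μ₀N²A/ℓ.
L = (4π×10⁻⁷)(1610)²(1.817×10^-3)/(0.606 m) = 9.767×10^-3 H.

L ≈ 9.77 mH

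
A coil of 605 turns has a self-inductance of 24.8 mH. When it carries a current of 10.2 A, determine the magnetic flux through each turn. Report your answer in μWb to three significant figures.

Φ_B ≈ 418 μWb

From L = NΦ_B/I, the flux per turn is Φ_B = LI/N.
Φ_B = (2.480×10^-2 H)(10.2 A)/605 = 4.181×10^-4 Wb.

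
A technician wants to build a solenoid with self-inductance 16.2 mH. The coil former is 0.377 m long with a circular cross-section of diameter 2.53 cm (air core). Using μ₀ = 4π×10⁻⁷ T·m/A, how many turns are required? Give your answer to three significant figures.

A = π(d/2)² = π(1.265×10^-2 m)² = 5.027×10^-4 m².
From L = μ₀N²A/ℓ, N = √(Lℓ / (μ₀A)).
N = √[(1.620×10^-2)(0.377) / ((4π×10⁻⁷)×5.027×10^-4)] = √(9.668×10^6) ≈ 3109.3.

N ≈ 3110 turns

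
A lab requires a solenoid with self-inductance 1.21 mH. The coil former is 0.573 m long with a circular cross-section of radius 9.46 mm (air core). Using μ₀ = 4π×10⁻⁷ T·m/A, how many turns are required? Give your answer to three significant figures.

A = πr² = π(9.460×10^-3 m)² = 2.811×10^-4 m².
From L = μ₀N²A/ℓ, N = √(Lℓ / (μ₀A)).
N = √[(1.210×10^-3)(0.573) / ((4π×10⁻⁷)×2.811×10^-4)] = √(1.962×10^6) ≈ 1400.9.

N ≈ 1400 turns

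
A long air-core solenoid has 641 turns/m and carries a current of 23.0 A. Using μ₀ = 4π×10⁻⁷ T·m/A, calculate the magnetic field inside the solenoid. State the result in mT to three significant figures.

B ≈ 18.5 mT

Inside a long solenoid, B = μ₀nI.
B = (4π×10⁻⁷)(641 m⁻¹)(23.0 A) = 1.853×10^-2 T.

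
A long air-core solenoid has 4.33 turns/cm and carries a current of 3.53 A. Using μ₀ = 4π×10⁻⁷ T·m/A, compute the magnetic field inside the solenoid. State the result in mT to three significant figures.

Inside a long solenoid, B = μ₀nI.
B = (4π×10⁻⁷)(433 m⁻¹)(3.53 A) = 1.921×10^-3 T.

B ≈ 1.92 mT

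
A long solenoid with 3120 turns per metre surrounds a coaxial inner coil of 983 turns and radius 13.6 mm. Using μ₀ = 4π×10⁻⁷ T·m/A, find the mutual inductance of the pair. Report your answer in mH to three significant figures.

The outer solenoid produces a uniform field B₁ = μ₀n₁I₁ across the inner coil,
so the flux linkage is N₂Φ = N₂B₁A₂ = μ₀n₁N₂A₂·I₁, giving M = μ₀n₁N₂A₂.
A₂ = πr² = π(1.360×10^-2 m)² = 5.811×10^-4 m².
M = (4π×10⁻⁷)(3120)(983)(5.811×10^-4) = 2.239×10^-3 H.

M ≈ 2.24 mH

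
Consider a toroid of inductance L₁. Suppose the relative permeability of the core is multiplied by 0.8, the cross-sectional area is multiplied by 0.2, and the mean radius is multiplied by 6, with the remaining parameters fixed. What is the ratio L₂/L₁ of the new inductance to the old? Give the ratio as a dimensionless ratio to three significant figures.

L₂/L₁ = 0.0267

For a toroid, L ∝ μᵣN²A/R.
L₂/L₁ = (0.8) × (0.2) × (6)^-1 = 0.0267.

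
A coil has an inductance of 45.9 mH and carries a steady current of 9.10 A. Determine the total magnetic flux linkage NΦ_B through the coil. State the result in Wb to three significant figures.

From L = NΦ_B/I, the flux linkage is NΦ_B = LI.
NΦ_B = (4.590×10^-2 H)(9.10 A) = 0.4177 Wb.

NΦ_B ≈ 0.418 Wb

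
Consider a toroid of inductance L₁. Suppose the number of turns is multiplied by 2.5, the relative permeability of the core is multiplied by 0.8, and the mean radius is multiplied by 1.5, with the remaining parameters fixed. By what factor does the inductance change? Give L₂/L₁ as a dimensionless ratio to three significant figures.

For a toroid, L ∝ μᵣN²A/R.
L₂/L₁ = (2.5)^2 × (0.8) × (1.5)^-1 = 3.33.

L₂/L₁ = 3.33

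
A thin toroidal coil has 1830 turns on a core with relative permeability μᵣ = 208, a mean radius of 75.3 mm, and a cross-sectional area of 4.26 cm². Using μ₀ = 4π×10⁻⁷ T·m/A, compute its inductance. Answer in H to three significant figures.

For a thin toroid, L = μ₀μᵣN²A/(2πR).
L = (4π×10⁻⁷)(208)(1830)²(4.260×10^-4) / (2π×7.530×10^-2 m) = 0.7882 H.

L ≈ 0.788 H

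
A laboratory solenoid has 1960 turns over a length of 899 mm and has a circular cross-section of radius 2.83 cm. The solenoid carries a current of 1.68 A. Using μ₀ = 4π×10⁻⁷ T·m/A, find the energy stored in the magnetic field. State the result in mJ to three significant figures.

U ≈ 19.1 mJ

A = πr² = π(2.830×10^-2 m)² = 2.516×10^-3 m².
L = μ₀N²A/ℓ = (4π×10⁻⁷)(1960)²(2.516×10^-3)/(0.899) = 1.351×10^-2 H.
U = ½LI² = ½(1.351×10^-2)(1.68)² = 1.907×10^-2 J.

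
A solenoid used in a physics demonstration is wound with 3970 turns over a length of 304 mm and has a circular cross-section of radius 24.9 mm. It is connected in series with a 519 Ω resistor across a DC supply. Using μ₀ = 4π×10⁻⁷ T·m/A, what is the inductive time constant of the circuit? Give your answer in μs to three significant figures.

A = πr² = π(2.490×10^-2 m)² = 1.948×10^-3 m².
L = μ₀N²A/ℓ = (4π×10⁻⁷)(3970)²(1.948×10^-3)/(0.304) = 0.1269 H.
τ = L/R = (0.1269)/(519) = 2.445×10^-4 s.

τ ≈ 245 μs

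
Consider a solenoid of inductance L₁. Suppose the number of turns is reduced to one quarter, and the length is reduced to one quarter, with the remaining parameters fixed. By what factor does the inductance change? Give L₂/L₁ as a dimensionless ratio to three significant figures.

For a solenoid, L ∝ μᵣN²A/ℓ.
L₂/L₁ = (0.25)^2 × (0.25)^-1 = 0.250.

L₂/L₁ = 0.250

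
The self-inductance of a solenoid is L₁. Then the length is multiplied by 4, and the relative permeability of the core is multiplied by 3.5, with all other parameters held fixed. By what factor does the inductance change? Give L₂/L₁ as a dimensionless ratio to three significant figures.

L₂/L₁ = 0.875

For a solenoid, L ∝ μᵣN²A/ℓ.
L₂/L₁ = (4)^-1 × (3.5) = 0.875.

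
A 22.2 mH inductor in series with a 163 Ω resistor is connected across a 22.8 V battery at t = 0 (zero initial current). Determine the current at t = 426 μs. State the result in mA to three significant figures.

τ = L/R = 2.220×10^-2/163 = 1.362×10^-4 s; final current I_∞ = ε/R = 22.8/163 = 0.1399 A.
I(t) = I_∞(1 − e^(−t/τ)) with t/τ = 3.128.
I = (0.1399)(1 − e^(−3.128)) = 0.1337 A.

I ≈ 134 mA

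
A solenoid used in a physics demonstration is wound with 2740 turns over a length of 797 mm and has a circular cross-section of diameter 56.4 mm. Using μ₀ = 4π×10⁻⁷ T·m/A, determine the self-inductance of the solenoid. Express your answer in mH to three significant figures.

L ≈ 29.6 mH

A = π(d/2)² = π(2.820×10^-2 m)² = 2.498×10^-3 m².
For a long solenoid, L = μ₀N²A/ℓ.
L = (4π×10⁻⁷)(2740)²(2.498×10^-3)/(0.797 m) = 2.957×10^-2 H.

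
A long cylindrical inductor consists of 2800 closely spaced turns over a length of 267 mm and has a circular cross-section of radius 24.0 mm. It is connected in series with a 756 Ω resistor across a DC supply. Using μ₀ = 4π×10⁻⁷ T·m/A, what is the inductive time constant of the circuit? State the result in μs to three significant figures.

τ ≈ 88.3 μs

A = πr² = π(2.400×10^-2 m)² = 1.810×10^-3 m².
L = μ₀N²A/ℓ = (4π×10⁻⁷)(2800)²(1.810×10^-3)/(0.267) = 6.677×10^-2 H.
τ = L/R = (6.677×10^-2)/(756) = 8.832×10^-5 s.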